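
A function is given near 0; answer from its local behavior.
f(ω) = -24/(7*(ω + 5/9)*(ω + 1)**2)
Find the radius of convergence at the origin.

Denominator factor (ω + 5/9): pole of order 1 at -5/9, modulus 5/9.
Denominator factor (ω + 1)^2: pole of order 2 at -1, modulus 1.
The radius of convergence is the smallest modulus among the singular points: 5/9.

The radius of convergence is 5/9.


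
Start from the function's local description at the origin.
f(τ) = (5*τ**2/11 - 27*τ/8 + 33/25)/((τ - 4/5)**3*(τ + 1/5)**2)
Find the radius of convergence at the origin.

The radius of convergence is 1/5.

Denominator factor (τ - 4/5)^3: pole of order 3 at 4/5, modulus 4/5.
Denominator factor (τ + 1/5)^2: pole of order 2 at -1/5, modulus 1/5.
The radius of convergence is the smallest modulus among the singular points: 1/5.


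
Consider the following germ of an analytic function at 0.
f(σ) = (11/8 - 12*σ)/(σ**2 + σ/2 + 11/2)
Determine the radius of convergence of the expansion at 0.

Denominator factor (σ**2 + σ/2 + 11/2): discriminant -87/4, complex-conjugate roots (-1/4) + ((1/4)*sqrt(87))*i and (-1/4) - ((1/4)*sqrt(87))*i; poles of order 1, moduli (1/2)*sqrt(22) and (1/2)*sqrt(22).
The radius of convergence is the smallest modulus among the singular points: (1/2)*sqrt(22).

The radius of convergence is (1/2)*sqrt(22).


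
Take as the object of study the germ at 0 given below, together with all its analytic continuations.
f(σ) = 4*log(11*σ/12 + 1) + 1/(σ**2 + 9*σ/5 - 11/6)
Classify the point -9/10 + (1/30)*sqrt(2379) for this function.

The denominator factor σ**2 + 9*σ/5 - 11/6 vanishes at -9/10 + (1/30)*sqrt(2379) and appears to the power 1; the numerator there equals 1, nonzero, and no other factor vanishes.
The branch terms are analytic at this point.
Hence a pole whose order is the multiplicity, 1.

The point is a pole of order 1.


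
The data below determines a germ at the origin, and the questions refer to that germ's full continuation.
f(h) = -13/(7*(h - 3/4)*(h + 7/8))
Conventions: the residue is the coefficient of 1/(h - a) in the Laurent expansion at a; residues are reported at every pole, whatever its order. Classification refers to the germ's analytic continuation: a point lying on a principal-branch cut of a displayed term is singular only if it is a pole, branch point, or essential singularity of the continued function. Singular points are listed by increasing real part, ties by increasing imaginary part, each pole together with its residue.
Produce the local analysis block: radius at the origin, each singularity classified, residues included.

Radius of convergence at 0: 3/4.
At -7/8: a pole of order 1; residue 8/7.
At 3/4: a pole of order 1; residue -8/7.

Denominator factor (h - 3/4): pole of order 1 at 3/4, modulus 3/4.
Denominator factor (h + 7/8): pole of order 1 at -7/8, modulus 7/8.
The radius of convergence is the smallest modulus among the singular points: 3/4.
At the order-1 pole -7/8 set g(h) = (h - (-7/8))*f(h) = -13/(7*(h - 3/4)).
Simple pole: residue = g(a) at a = -7/8, which is 8/7.
At the order-1 pole 3/4 set g(h) = (h - (3/4))*f(h) = -13/(7*(h + 7/8)).
Simple pole: residue = g(a) at a = 3/4, which is -8/7.
List the singular points by increasing real part (a conjugate pair: the negative imaginary part first).


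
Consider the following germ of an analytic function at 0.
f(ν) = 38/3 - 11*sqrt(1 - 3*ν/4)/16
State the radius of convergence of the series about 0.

The radius of convergence is 4/3.

Branch term (-11/16)*sqrt(1 - ν/(4/3)): its argument vanishes at ν = 4/3, a square-root branch point, modulus 4/3.
The radius of convergence is the smallest modulus among the singular points: 4/3.


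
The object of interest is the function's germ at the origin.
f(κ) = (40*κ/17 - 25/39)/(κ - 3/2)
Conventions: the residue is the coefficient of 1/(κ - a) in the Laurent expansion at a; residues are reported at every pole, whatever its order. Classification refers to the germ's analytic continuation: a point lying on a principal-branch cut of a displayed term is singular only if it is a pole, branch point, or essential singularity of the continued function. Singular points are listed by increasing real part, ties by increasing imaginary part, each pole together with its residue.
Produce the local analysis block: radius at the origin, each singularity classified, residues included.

Radius of convergence at 0: 3/2.
At 3/2: a pole of order 1; residue 1915/663.

Denominator factor (κ - 3/2): pole of order 1 at 3/2, modulus 3/2.
The radius of convergence is the smallest modulus among the singular points: 3/2.
At the order-1 pole 3/2 set g(κ) = (κ - (3/2))*f(κ) = 40*κ/17 - 25/39.
Simple pole: residue = g(a) at a = 3/2, which is 1915/663.


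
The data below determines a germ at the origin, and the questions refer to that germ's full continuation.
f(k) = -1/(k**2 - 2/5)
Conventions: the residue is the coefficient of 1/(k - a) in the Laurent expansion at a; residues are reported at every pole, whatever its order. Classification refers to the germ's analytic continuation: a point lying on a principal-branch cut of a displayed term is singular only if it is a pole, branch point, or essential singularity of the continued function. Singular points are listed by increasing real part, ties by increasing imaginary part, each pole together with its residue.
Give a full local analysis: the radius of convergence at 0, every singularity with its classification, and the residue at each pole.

Radius of convergence at 0: (1/5)*sqrt(10).
At -(1/5)*sqrt(10): a pole of order 1; residue (1/4)*sqrt(10).
At (1/5)*sqrt(10): a pole of order 1; residue -(1/4)*sqrt(10).

Denominator factor (k**2 - 2/5): discriminant 8/5, real irrational roots (1/5)*sqrt(10) and -(1/5)*sqrt(10); poles of order 1, moduli (1/5)*sqrt(10) and (1/5)*sqrt(10).
The radius of convergence is the smallest modulus among the singular points: (1/5)*sqrt(10).
The factor k**2 - 2/5 splits as (k - a)(k - a') with a = -(1/5)*sqrt(10), a' = (1/5)*sqrt(10). At the order-1 pole a set g(k) = (k - a)*f(k) = [-1] / (k - a').
Simple pole: residue = g(a) at a = -(1/5)*sqrt(10), which is (1/4)*sqrt(10).
The factor k**2 - 2/5 splits as (k - a)(k - a') with a = (1/5)*sqrt(10), a' = -(1/5)*sqrt(10). At the order-1 pole a set g(k) = (k - a)*f(k) = [-1] / (k - a').
Simple pole: residue = g(a) at a = (1/5)*sqrt(10), which is -(1/4)*sqrt(10).
List the singular points by increasing real part (a conjugate pair: the negative imaginary part first).


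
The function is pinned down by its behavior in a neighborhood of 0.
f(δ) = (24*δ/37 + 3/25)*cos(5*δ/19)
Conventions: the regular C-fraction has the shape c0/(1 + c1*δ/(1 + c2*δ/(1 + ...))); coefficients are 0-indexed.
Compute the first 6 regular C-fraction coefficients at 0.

Taylor coefficients (expand at 0): a_0 = 3/25, a_1 = 24/37, a_2 = -3/722, a_3 = -300/13357, a_4 = 25/1042568, a_5 = 625/4821877.
c0 = a_0 = 3/25. Peel one level at a time: if S = 1 + c*δ/S' with S'(0) = 1, then c is the δ-coefficient of S and S' = c*δ/(S - 1).
S_1 = c0/f = 1 + (-200/37)*δ + (28914225/988418)*δ^2 + ...; c1 = -200/37.
S_2 = c1*δ/(S_1 - 1) = 1 + (1156569/213712)*δ + (1156569/33362176)*δ^2 + ...; c2 = 1156569/213712.
S_3 = c2*δ/(S_2 - 1) = 1 + (-37/5776)*δ + (-171125/5010256908)*δ^2 + ...; c3 = -37/5776.
S_4 = c3*δ/(S_3 - 1) = 1 + (-18500/3469707)*δ + (-346628450000/12038866665849)*δ^2 + ...; c4 = -18500/3469707.
S_5 = c4*δ/(S_4 - 1) = 1 + (-693256900/128379159)*δ + ...; c5 = -693256900/128379159.

The regular C-fraction coefficients are [3/25, -200/37, 1156569/213712, -37/5776, -18500/3469707, -693256900/128379159].


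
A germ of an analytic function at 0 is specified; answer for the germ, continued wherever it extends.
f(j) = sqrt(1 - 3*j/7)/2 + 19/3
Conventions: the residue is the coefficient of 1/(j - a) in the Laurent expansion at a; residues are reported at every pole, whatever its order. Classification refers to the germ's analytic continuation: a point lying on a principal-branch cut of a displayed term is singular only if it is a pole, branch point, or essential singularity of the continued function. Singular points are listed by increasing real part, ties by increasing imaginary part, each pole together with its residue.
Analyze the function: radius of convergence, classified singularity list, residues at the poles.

Radius of convergence at 0: 7/3.
At 7/3: an algebraic (square-root) branch point.

Branch term (1/2)*sqrt(1 - j/(7/3)): its argument vanishes at j = 7/3, a square-root branch point, modulus 7/3.
The radius of convergence is the smallest modulus among the singular points: 7/3.


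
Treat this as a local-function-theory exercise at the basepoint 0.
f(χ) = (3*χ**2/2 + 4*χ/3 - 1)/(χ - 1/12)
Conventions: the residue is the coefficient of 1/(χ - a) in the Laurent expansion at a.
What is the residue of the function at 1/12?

At the order-1 pole 1/12 set g(χ) = (χ - (1/12))*f(χ) = 3*χ**2/2 + 4*χ/3 - 1.
Simple pole: residue = g(a) at a = 1/12, which is -253/288.

The residue is -253/288.


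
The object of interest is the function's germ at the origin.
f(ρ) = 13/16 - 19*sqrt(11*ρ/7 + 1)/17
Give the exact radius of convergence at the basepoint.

The radius of convergence is 7/11.

Branch term (-19/17)*sqrt(1 - ρ/(-7/11)): its argument vanishes at ρ = -7/11, a square-root branch point, modulus 7/11.
The radius of convergence is the smallest modulus among the singular points: 7/11.


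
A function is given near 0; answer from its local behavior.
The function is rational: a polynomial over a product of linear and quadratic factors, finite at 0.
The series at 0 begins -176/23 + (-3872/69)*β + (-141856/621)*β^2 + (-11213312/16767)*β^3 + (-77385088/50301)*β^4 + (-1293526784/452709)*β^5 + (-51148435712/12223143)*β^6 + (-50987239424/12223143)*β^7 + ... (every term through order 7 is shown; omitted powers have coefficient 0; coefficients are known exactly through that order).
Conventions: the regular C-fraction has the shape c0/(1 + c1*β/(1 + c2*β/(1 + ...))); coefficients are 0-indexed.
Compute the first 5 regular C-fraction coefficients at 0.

The regular C-fraction coefficients are [-176/23, -22/3, 323/99, -136811/95931, 1148406314/1193128731].

Taylor coefficients (read off): a_0 = -176/23, a_1 = -3872/69, a_2 = -141856/621, a_3 = -11213312/16767, a_4 = -77385088/50301.
c0 = a_0 = -176/23. Peel one level at a time: if S = 1 + c*β/S' with S'(0) = 1, then c is the β-coefficient of S and S' = c*β/(S - 1).
S_1 = c0/f = 1 + (-22/3)*β + (646/27)*β^2 + ...; c1 = -22/3.
S_2 = c1*β/(S_1 - 1) = 1 + (323/99)*β + (136811/29403)*β^2 + ...; c2 = 323/99.
S_3 = c2*β/(S_2 - 1) = 1 + (-136811/95931)*β + (104400574/76055841)*β^2 + ...; c3 = -136811/95931.
S_4 = c3*β/(S_3 - 1) = 1 + (1148406314/1193128731)*β + ...; c4 = 1148406314/1193128731.


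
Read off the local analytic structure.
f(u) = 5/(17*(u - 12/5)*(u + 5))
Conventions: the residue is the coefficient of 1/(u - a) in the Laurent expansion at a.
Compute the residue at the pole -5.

The residue is -25/629.

At the order-1 pole -5 set g(u) = (u - (-5))*f(u) = 5/(17*(u - 12/5)).
Simple pole: residue = g(a) at a = -5, which is -25/629.


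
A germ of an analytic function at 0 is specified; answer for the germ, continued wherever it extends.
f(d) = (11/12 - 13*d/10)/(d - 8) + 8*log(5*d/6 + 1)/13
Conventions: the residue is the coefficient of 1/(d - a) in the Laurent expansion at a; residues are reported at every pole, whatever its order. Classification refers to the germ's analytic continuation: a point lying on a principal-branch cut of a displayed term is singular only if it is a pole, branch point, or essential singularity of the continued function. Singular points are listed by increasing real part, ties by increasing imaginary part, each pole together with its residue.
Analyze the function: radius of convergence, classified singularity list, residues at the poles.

Denominator factor (d - 8): pole of order 1 at 8, modulus 8.
Branch term (8/13)*log(1 - d/(-6/5)): its argument vanishes at d = -6/5, a logarithmic branch point, modulus 6/5.
The radius of convergence is the smallest modulus among the singular points: 6/5.
The branch term is analytic at 8 and contributes nothing to the residue; only the rational part matters.
At the order-1 pole 8 set g(d) = (d - (8))*(rational part) = 11/12 - 13*d/10.
Simple pole: residue = g(a) at a = 8, which is -569/60.
List the singular points by increasing real part (a conjugate pair: the negative imaginary part first).

Radius of convergence at 0: 6/5.
At -6/5: a logarithmic branch point.
At 8: a pole of order 1; residue -569/60.


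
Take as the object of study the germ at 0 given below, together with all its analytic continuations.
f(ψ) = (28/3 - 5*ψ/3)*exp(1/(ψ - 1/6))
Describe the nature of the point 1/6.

The point is an essential singularity.

The exponent 1/(ψ - (1/6)) has a pole at 1/6, so exp(1/(ψ - (1/6))) takes every nonzero value near it: an essential singularity (not a pole of any order).


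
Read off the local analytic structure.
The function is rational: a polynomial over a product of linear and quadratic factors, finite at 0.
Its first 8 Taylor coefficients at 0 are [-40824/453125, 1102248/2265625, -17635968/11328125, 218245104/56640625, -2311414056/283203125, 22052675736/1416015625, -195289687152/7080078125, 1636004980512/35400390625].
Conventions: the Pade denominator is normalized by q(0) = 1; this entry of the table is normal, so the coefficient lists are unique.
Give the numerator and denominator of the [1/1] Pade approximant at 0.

The Pade approximant has numerator coefficients [-40824/453125, 449064/2265625]; denominator coefficients [1, 16/5].

Taylor coefficients needed (read off): a_0 = -40824/453125, a_1 = 1102248/2265625, a_2 = -17635968/11328125.
Write the denominator as Q(μ) = 1 + q1*μ. Requiring Q*f - P = O(μ^3) with deg P <= 1 kills the coefficients of μ^2..μ^2 in Q*f:
  μ^2: a_2 + q1*a_1 = 0, i.e. -17635968/11328125 + (1102248/2265625)*q1 = 0.
Solving this linear system: q1 = 16/5.
The numerator is Q*f truncated at degree 1: P0 = a_0 = -40824/453125; P1 = a_1 + q1*a_0 = 449064/2265625.


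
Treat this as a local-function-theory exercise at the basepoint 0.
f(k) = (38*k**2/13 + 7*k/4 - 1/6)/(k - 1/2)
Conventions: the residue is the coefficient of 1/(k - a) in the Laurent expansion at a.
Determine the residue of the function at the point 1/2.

The residue is 449/312.

At the order-1 pole 1/2 set g(k) = (k - (1/2))*f(k) = 38*k**2/13 + 7*k/4 - 1/6.
Simple pole: residue = g(a) at a = 1/2, which is 449/312.


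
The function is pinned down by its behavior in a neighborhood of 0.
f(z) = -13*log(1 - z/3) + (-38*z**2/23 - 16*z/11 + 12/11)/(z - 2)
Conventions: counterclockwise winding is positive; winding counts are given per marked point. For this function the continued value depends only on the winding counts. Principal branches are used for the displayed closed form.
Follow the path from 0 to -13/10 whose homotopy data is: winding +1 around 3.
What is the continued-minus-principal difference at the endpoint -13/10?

Continued minus principal equals -(26)*pi*i.

The rational part is single-valued and drops out of the difference; each branch term changes only by its own monodromy.
(-13)*log(1 - z/(3)): each positive loop around 3 adds 2*pi*i to the log, so winding +1 contributes (-13)*(1)*2*pi*i = -(26)*pi*i.
Summing the contributions at z = -13/10 gives -(26)*pi*i.


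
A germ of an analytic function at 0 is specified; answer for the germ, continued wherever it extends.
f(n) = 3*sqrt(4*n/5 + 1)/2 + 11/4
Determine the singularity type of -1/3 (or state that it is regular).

The point is a regular point.

There is no denominator, hence no pole anywhere.
Branch term sqrt(1 - n/(-5/4)): argument at -1/3 is 11/15, nonzero, so -1/3 is not its branch point (a point on a principal cut is still regular for the continued germ).
So the germ continues analytically to -1/3.


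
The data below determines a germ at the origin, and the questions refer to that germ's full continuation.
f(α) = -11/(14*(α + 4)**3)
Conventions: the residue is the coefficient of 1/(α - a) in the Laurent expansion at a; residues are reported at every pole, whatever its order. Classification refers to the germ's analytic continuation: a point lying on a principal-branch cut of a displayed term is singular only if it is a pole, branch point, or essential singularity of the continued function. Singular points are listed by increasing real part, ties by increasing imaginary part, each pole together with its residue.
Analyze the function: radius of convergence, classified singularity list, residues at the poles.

Radius of convergence at 0: 4.
At -4: a pole of order 3; residue 0.

Denominator factor (α + 4)^3: pole of order 3 at -4, modulus 4.
The radius of convergence is the smallest modulus among the singular points: 4.
At the order-3 pole -4 set g(α) = (α - (-4))^3*f(α) = -11/14.
Order-3 pole: residue = g''(a)/2; g''(-4) = 0, so the residue is 0.


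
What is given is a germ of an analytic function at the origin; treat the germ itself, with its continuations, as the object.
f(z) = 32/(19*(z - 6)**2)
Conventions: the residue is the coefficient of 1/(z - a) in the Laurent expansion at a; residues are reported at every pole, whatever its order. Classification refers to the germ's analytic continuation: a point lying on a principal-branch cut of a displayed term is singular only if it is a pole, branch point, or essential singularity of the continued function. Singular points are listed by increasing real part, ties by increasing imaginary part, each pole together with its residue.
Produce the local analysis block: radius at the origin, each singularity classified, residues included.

Denominator factor (z - 6)^2: pole of order 2 at 6, modulus 6.
The radius of convergence is the smallest modulus among the singular points: 6.
At the order-2 pole 6 set g(z) = (z - (6))^2*f(z) = 32/19.
Order-2 pole: residue = g'(a); g'(6) = 0, so the residue is 0.

Radius of convergence at 0: 6.
At 6: a pole of order 2; residue 0.


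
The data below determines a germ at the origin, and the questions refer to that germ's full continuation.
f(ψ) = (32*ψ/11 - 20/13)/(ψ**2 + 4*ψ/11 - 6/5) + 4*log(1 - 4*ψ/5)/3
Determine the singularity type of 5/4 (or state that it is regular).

The point is a logarithmic branch point.

The term (4/3)*log(1 - ψ/(5/4)) has argument 1 - 5/4/(5/4) = 0 at 5/4: a logarithmic (infinitely-sheeted) branch point; the remaining terms are analytic or single-valued there.


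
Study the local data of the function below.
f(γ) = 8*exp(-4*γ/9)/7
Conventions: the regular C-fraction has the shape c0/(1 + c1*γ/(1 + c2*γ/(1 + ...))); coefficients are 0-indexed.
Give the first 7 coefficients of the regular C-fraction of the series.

Taylor coefficients (expand at 0): a_0 = 8/7, a_1 = -32/63, a_2 = 64/567, a_3 = -256/15309, a_4 = 256/137781, a_5 = -1024/6200145, a_6 = 2048/167403915.
c0 = a_0 = 8/7. Peel one level at a time: if S = 1 + c*γ/S' with S'(0) = 1, then c is the γ-coefficient of S and S' = c*γ/(S - 1).
S_1 = c0/f = 1 + (4/9)*γ + (8/81)*γ^2 + ...; c1 = 4/9.
S_2 = c1*γ/(S_1 - 1) = 1 + (-2/9)*γ + (4/243)*γ^2 + ...; c2 = -2/9.
S_3 = c2*γ/(S_2 - 1) = 1 + (2/27)*γ + (4/729)*γ^2 + ...; c3 = 2/27.
S_4 = c3*γ/(S_3 - 1) = 1 + (-2/27)*γ + (4/1215)*γ^2 + ...; c4 = -2/27.
S_5 = c4*γ/(S_4 - 1) = 1 + (2/45)*γ + (4/2025)*γ^2 + ...; c5 = 2/45.
S_6 = c5*γ/(S_5 - 1) = 1 + (-2/45)*γ + ...; c6 = -2/45.

The regular C-fraction coefficients are [8/7, 4/9, -2/9, 2/27, -2/27, 2/45, -2/45].


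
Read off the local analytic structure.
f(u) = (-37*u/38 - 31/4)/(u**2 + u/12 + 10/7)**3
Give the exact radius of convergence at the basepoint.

Denominator factor (u**2 + u/12 + 10/7)^3: discriminant -5753/1008, complex-conjugate roots (-1/24) + ((1/168)*sqrt(40271))*i and (-1/24) - ((1/168)*sqrt(40271))*i; poles of order 3, moduli (1/7)*sqrt(70) and (1/7)*sqrt(70).
The radius of convergence is the smallest modulus among the singular points: (1/7)*sqrt(70).

The radius of convergence is (1/7)*sqrt(70).


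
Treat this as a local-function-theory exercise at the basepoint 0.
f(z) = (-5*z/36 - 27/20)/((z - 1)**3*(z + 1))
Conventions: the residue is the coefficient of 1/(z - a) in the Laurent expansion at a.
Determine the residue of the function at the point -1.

At the order-1 pole -1 set g(z) = (z - (-1))*f(z) = (-5*z/36 - 27/20)/(z - 1)**3.
Simple pole: residue = g(a) at a = -1, which is 109/720.

The residue is 109/720.


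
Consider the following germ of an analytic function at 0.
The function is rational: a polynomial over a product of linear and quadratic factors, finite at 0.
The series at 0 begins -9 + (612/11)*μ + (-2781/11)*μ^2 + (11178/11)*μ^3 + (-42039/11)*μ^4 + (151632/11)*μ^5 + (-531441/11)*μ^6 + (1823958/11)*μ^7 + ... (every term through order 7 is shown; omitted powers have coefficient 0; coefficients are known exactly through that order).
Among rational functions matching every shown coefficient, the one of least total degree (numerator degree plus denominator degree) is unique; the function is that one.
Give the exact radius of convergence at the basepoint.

No rational of total degree below 3 reproduces all 8 coefficients; solving the [1/2] Pade equations on them gives f(μ) = (2*μ/11 - 1)/(μ + 1/3)**2, whose expansion matches every shown term.
Denominator factor (μ + 1/3)^2: pole of order 2 at -1/3, modulus 1/3.
The radius of convergence is the smallest modulus among the singular points: 1/3.

The radius of convergence is 1/3.


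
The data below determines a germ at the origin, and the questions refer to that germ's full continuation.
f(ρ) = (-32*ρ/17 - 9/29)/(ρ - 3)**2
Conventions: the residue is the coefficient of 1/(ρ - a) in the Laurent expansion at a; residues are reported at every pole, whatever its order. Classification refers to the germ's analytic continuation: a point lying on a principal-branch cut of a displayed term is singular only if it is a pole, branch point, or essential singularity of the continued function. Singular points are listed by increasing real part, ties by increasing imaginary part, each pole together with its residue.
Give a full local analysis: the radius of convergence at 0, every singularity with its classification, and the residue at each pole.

Denominator factor (ρ - 3)^2: pole of order 2 at 3, modulus 3.
The radius of convergence is the smallest modulus among the singular points: 3.
At the order-2 pole 3 set g(ρ) = (ρ - (3))^2*f(ρ) = -32*ρ/17 - 9/29.
Order-2 pole: residue = g'(a); g'(3) = -32/17, so the residue is -32/17.

Radius of convergence at 0: 3.
At 3: a pole of order 2; residue -32/17.


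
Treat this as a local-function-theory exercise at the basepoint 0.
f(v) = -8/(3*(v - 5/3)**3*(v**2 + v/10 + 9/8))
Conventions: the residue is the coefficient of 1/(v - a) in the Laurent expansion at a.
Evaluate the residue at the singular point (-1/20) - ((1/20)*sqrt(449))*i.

The factor v**2 + v/10 + 9/8 splits as (v - a)(v - a') with a = (-1/20) - ((1/20)*sqrt(449))*i, a' = (-1/20) + ((1/20)*sqrt(449))*i. At the order-1 pole a set g(v) = (v - a)*f(v) = [-8/(3*(v - 5/3)**3)] / (v - a').
Simple pole: residue = g(a) at a = (-1/20) - ((1/20)*sqrt(449))*i, which is (96028416/628843925) - ((179645184/282350922325)*sqrt(449))*i.

The residue is (96028416/628843925) - ((179645184/282350922325)*sqrt(449))*i.


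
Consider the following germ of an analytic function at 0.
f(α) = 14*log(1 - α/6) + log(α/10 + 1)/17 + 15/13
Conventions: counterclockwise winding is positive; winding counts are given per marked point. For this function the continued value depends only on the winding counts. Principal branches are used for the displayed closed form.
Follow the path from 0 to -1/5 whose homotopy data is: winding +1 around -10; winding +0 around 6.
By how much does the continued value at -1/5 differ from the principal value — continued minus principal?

The rational part is single-valued and drops out of the difference; each branch term changes only by its own monodromy.
(1/17)*log(1 - α/(-10)): each positive loop around -10 adds 2*pi*i to the log, so winding +1 contributes (1/17)*(1)*2*pi*i = (2/17)*pi*i.
(14)*log(1 - α/(6)): winding 0 around 6, so this term returns to its principal value, contribution 0.
Summing the contributions at α = -1/5 gives (2/17)*pi*i.

Continued minus principal equals (2/17)*pi*i.


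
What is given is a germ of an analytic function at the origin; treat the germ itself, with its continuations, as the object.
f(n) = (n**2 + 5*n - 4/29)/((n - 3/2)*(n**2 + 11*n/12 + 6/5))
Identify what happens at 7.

Denominator factors: n - 3/2 = 11/2 at n = 7; n**2 + 11*n/12 + 6/5 = 3397/60 at n = 7 — none vanishes.
So the germ continues analytically to 7.

The point is a regular point.


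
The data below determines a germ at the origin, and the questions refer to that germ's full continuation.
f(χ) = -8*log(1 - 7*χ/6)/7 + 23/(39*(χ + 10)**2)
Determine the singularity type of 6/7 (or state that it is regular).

The term (-8/7)*log(1 - χ/(6/7)) has argument 1 - 6/7/(6/7) = 0 at 6/7: a logarithmic (infinitely-sheeted) branch point; the remaining terms are analytic or single-valued there.

The point is a logarithmic branch point.


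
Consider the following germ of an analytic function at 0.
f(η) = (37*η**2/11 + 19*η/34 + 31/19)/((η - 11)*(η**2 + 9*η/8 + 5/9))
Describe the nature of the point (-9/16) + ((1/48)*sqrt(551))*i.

The point is a pole of order 1.

The denominator factor η**2 + 9*η/8 + 5/9 vanishes at (-9/16) + ((1/48)*sqrt(551))*i and appears to the power 1; the numerator there equals (6455179/4093056) - ((4825/71808)*sqrt(551))*i, nonzero, and no other factor vanishes.
Hence a pole whose order is the multiplicity, 1.


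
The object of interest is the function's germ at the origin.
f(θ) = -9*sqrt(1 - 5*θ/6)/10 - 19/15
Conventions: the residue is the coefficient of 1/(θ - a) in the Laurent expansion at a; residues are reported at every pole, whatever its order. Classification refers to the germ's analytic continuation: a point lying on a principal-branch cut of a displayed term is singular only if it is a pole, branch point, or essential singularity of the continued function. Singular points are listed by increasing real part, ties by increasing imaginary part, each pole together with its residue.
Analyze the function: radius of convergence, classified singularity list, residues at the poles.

Radius of convergence at 0: 6/5.
At 6/5: an algebraic (square-root) branch point.

Branch term (-9/10)*sqrt(1 - θ/(6/5)): its argument vanishes at θ = 6/5, a square-root branch point, modulus 6/5.
The radius of convergence is the smallest modulus among the singular points: 6/5.


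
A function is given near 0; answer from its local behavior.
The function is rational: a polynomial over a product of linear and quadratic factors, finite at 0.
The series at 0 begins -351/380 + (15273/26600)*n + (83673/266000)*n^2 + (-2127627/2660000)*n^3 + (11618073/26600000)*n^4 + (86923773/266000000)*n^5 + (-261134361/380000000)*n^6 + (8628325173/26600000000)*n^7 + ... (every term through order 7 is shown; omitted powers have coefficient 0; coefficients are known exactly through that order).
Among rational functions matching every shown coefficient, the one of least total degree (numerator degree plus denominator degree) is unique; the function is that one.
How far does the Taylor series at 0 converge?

The radius of convergence is (1/3)*sqrt(10).

No rational of total degree below 3 reproduces all 8 coefficients; solving the [1/2] Pade equations on them gives f(n) = (-2*n/7 - 39/38)/(n**2 + n + 10/9), whose expansion matches every shown term.
Denominator factor (n**2 + n + 10/9): discriminant -31/9, complex-conjugate roots (-1/2) + ((1/6)*sqrt(31))*i and (-1/2) - ((1/6)*sqrt(31))*i; poles of order 1, moduli (1/3)*sqrt(10) and (1/3)*sqrt(10).
The radius of convergence is the smallest modulus among the singular points: (1/3)*sqrt(10).


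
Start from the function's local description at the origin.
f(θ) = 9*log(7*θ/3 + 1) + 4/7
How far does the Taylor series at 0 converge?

The radius of convergence is 3/7.

Branch term (9)*log(1 - θ/(-3/7)): its argument vanishes at θ = -3/7, a logarithmic branch point, modulus 3/7.
The radius of convergence is the smallest modulus among the singular points: 3/7.


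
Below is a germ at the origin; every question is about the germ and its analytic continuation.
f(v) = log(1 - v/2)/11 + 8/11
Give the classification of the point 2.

The point is a logarithmic branch point.

The term (1/11)*log(1 - v/(2)) has argument 1 - 2/(2) = 0 at 2: a logarithmic (infinitely-sheeted) branch point; the remaining terms are analytic or single-valued there.


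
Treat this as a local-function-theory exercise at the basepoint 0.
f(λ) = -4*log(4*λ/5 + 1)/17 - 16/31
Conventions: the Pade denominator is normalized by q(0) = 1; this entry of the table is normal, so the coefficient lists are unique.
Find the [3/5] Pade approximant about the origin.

The Pade approximant has numerator coefficients [-16/31, -34195796/36265505, -11404140148/21577975475, -28497385912/323669632125]; denominator coefficients [1, 6842337/4679420, 26065023/40944925, 15134762/204724625, -1206768/1023623125, 251472/3655796875].

Taylor coefficients needed (expand at 0): a_0 = -16/31, a_1 = -16/85, a_2 = 32/425, a_3 = -256/6375, a_4 = 256/10625, a_5 = -4096/265625, a_6 = 8192/796875, a_7 = -65536/9296875, a_8 = 32768/6640625.
Write the denominator as Q(λ) = 1 + q1*λ + q2*λ^2 + q3*λ^3 + q4*λ^4 + q5*λ^5. Requiring Q*f - P = O(λ^9) with deg P <= 3 kills the coefficients of λ^4..λ^8 in Q*f:
  λ^4: a_4 + q1*a_3 + q2*a_2 + q3*a_1 + q4*a_0 = 0, i.e. 256/10625 + (-256/6375)*q1 + (32/425)*q2 + (-16/85)*q3 + (-16/31)*q4 = 0.
  λ^5: a_5 + q1*a_4 + q2*a_3 + q3*a_2 + q4*a_1 + q5*a_0 = 0, i.e. -4096/265625 + (256/10625)*q1 + (-256/6375)*q2 + (32/425)*q3 + (-16/85)*q4 + (-16/31)*q5 = 0.
  λ^6: a_6 + q1*a_5 + q2*a_4 + q3*a_3 + q4*a_2 + q5*a_1 = 0, i.e. 8192/796875 + (-4096/265625)*q1 + (256/10625)*q2 + (-256/6375)*q3 + (32/425)*q4 + (-16/85)*q5 = 0.
  λ^7: a_7 + q1*a_6 + q2*a_5 + q3*a_4 + q4*a_3 + q5*a_2 = 0, i.e. -65536/9296875 + (8192/796875)*q1 + (-4096/265625)*q2 + (256/10625)*q3 + (-256/6375)*q4 + (32/425)*q5 = 0.
  λ^8: a_8 + q1*a_7 + q2*a_6 + q3*a_5 + q4*a_4 + q5*a_3 = 0, i.e. 32768/6640625 + (-65536/9296875)*q1 + (8192/796875)*q2 + (-4096/265625)*q3 + (256/10625)*q4 + (-256/6375)*q5 = 0.
Solving this linear system: q1 = 6842337/4679420, q2 = 26065023/40944925, q3 = 15134762/204724625, q4 = -1206768/1023623125, q5 = 251472/3655796875.
The numerator is Q*f truncated at degree 3: P0 = a_0 = -16/31; P1 = a_1 + q1*a_0 = -34195796/36265505; P2 = a_2 + q1*a_1 + q2*a_0 = -11404140148/21577975475; P3 = a_3 + q1*a_2 + q2*a_1 + q3*a_0 = -28497385912/323669632125.


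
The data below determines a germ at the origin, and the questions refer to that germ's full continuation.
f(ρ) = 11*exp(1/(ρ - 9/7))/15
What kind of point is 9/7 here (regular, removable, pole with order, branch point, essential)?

The point is an essential singularity.

The exponent 1/(ρ - (9/7)) has a pole at 9/7, so exp(1/(ρ - (9/7))) takes every nonzero value near it: an essential singularity (not a pole of any order).


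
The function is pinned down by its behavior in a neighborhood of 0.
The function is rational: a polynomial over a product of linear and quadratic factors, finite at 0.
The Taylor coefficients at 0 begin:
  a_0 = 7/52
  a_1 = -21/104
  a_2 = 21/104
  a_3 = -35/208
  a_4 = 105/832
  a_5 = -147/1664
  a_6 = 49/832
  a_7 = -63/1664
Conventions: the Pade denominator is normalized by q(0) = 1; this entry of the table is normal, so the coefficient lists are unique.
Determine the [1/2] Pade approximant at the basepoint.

Taylor coefficients needed (read off): a_0 = 7/52, a_1 = -21/104, a_2 = 21/104, a_3 = -35/208.
Write the denominator as Q(γ) = 1 + q1*γ + q2*γ^2. Requiring Q*f - P = O(γ^4) with deg P <= 1 kills the coefficients of γ^2..γ^3 in Q*f:
  γ^2: a_2 + q1*a_1 + q2*a_0 = 0, i.e. 21/104 + (-21/104)*q1 + (7/52)*q2 = 0.
  γ^3: a_3 + q1*a_2 + q2*a_1 = 0, i.e. -35/208 + (21/104)*q1 + (-21/104)*q2 = 0.
Solving this linear system: q1 = 4/3, q2 = 1/2.
The numerator is Q*f truncated at degree 1: P0 = a_0 = 7/52; P1 = a_1 + q1*a_0 = -7/312.

The Pade approximant has numerator coefficients [7/52, -7/312]; denominator coefficients [1, 4/3, 1/2].


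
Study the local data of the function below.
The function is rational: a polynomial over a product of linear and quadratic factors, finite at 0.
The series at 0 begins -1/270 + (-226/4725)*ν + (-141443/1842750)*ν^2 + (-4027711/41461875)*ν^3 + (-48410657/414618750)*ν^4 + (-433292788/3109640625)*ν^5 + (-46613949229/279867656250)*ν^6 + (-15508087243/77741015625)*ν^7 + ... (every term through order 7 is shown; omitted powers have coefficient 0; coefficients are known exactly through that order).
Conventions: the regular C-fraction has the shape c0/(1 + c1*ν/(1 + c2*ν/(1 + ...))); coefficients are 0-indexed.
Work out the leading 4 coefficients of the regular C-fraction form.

The regular C-fraction coefficients are [-1/270, -452/35, 1395551/123396, -3551717981/73802319084].


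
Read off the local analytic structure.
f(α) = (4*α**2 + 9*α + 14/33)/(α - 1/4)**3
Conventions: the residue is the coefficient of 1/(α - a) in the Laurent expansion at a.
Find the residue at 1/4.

At the order-3 pole 1/4 set g(α) = (α - (1/4))^3*f(α) = 4*α**2 + 9*α + 14/33.
Order-3 pole: residue = g''(a)/2; g''(1/4) = 8, so the residue is 4.

The residue is 4.


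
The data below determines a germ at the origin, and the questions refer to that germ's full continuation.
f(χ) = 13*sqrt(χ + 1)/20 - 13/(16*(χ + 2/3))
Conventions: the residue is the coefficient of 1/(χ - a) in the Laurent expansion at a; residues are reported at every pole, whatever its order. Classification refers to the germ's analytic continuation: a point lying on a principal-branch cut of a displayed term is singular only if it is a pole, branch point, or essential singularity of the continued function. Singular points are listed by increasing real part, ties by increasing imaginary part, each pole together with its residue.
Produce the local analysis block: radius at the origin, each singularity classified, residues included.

Denominator factor (χ + 2/3): pole of order 1 at -2/3, modulus 2/3.
Branch term (13/20)*sqrt(1 - χ/(-1)): its argument vanishes at χ = -1, a square-root branch point, modulus 1.
The radius of convergence is the smallest modulus among the singular points: 2/3.
The branch term is analytic at -2/3 and contributes nothing to the residue; only the rational part matters.
At the order-1 pole -2/3 set g(χ) = (χ - (-2/3))*(rational part) = -13/16.
Simple pole: residue = g(a) at a = -2/3, which is -13/16.
List the singular points by increasing real part (a conjugate pair: the negative imaginary part first).

Radius of convergence at 0: 2/3.
At -1: an algebraic (square-root) branch point.
At -2/3: a pole of order 1; residue -13/16.


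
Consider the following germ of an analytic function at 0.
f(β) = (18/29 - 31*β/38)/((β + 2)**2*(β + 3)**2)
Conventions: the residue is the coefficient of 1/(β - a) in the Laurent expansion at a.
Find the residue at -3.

The residue is 5863/1102.

At the order-2 pole -3 set g(β) = (β - (-3))^2*f(β) = (18/29 - 31*β/38)/(β + 2)**2.
Order-2 pole: residue = g'(a); g'(-3) = 5863/1102, so the residue is 5863/1102.


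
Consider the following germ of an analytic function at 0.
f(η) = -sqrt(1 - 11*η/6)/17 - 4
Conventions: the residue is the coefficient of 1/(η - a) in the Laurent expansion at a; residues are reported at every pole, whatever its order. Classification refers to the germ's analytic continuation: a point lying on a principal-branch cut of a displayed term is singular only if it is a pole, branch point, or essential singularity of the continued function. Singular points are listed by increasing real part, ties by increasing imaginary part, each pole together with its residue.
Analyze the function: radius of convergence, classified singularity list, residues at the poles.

Radius of convergence at 0: 6/11.
At 6/11: an algebraic (square-root) branch point.

Branch term (-1/17)*sqrt(1 - η/(6/11)): its argument vanishes at η = 6/11, a square-root branch point, modulus 6/11.
The radius of convergence is the smallest modulus among the singular points: 6/11.


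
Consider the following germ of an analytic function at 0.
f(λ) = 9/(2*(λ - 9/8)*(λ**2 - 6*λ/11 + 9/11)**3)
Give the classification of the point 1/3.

Denominator factors: λ - 9/8 = -19/24 at λ = 1/3; λ**2 - 6*λ/11 + 9/11 = 74/99 at λ = 1/3 — none vanishes.
So the germ continues analytically to 1/3.

The point is a regular point.


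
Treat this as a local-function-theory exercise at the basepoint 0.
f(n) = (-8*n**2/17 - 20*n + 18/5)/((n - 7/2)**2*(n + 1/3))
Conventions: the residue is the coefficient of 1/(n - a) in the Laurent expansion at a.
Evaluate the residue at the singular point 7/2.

The residue is -52416/44965.

At the order-2 pole 7/2 set g(n) = (n - (7/2))^2*f(n) = (-8*n**2/17 - 20*n + 18/5)/(n + 1/3).
Order-2 pole: residue = g'(a); g'(7/2) = -52416/44965, so the residue is -52416/44965.


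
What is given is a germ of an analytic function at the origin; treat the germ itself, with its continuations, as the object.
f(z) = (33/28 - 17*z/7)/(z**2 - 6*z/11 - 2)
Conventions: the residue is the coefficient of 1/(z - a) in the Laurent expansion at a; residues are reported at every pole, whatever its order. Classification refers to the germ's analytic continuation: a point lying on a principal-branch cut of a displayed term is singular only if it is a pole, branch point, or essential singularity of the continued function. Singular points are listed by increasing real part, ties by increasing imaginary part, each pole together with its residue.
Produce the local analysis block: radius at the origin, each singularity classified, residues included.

Denominator factor (z**2 - 6*z/11 - 2): discriminant 1004/121, real irrational roots 3/11 + (1/11)*sqrt(251) and 3/11 - (1/11)*sqrt(251); poles of order 1, moduli 3/11 + (1/11)*sqrt(251) and -3/11 + (1/11)*sqrt(251).
The radius of convergence is the smallest modulus among the singular points: -3/11 + (1/11)*sqrt(251).
The factor z**2 - 6*z/11 - 2 splits as (z - a)(z - a') with a = 3/11 - (1/11)*sqrt(251), a' = 3/11 + (1/11)*sqrt(251). At the order-1 pole a set g(z) = (z - a)*f(z) = [33/28 - 17*z/7] / (z - a').
Simple pole: residue = g(a) at a = 3/11 - (1/11)*sqrt(251), which is -17/14 - (159/14056)*sqrt(251).
The factor z**2 - 6*z/11 - 2 splits as (z - a)(z - a') with a = 3/11 + (1/11)*sqrt(251), a' = 3/11 - (1/11)*sqrt(251). At the order-1 pole a set g(z) = (z - a)*f(z) = [33/28 - 17*z/7] / (z - a').
Simple pole: residue = g(a) at a = 3/11 + (1/11)*sqrt(251), which is -17/14 + (159/14056)*sqrt(251).
List the singular points by increasing real part (a conjugate pair: the negative imaginary part first).

Radius of convergence at 0: -3/11 + (1/11)*sqrt(251).
At 3/11 - (1/11)*sqrt(251): a pole of order 1; residue -17/14 - (159/14056)*sqrt(251).
At 3/11 + (1/11)*sqrt(251): a pole of order 1; residue -17/14 + (159/14056)*sqrt(251).


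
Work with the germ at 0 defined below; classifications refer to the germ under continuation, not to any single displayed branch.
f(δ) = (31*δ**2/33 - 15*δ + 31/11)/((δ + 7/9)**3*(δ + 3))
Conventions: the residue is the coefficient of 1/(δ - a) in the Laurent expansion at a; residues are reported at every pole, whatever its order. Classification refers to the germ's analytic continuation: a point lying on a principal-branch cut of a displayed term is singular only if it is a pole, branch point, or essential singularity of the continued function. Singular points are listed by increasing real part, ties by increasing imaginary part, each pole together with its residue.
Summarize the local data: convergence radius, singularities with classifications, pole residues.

Radius of convergence at 0: 7/9.
At -3: a pole of order 1; residue -451251/88000.
At -7/9: a pole of order 3; residue 451251/88000.

Denominator factor (δ + 3): pole of order 1 at -3, modulus 3.
Denominator factor (δ + 7/9)^3: pole of order 3 at -7/9, modulus 7/9.
The radius of convergence is the smallest modulus among the singular points: 7/9.
At the order-1 pole -3 set g(δ) = (δ - (-3))*f(δ) = (31*δ**2/33 - 15*δ + 31/11)/(δ + 7/9)**3.
Simple pole: residue = g(a) at a = -3, which is -451251/88000.
At the order-3 pole -7/9 set g(δ) = (δ - (-7/9))^3*f(δ) = (31*δ**2/33 - 15*δ + 31/11)/(δ + 3).
Order-3 pole: residue = g''(a)/2; g''(-7/9) = 451251/44000, so the residue is 451251/88000.
List the singular points by increasing real part (a conjugate pair: the negative imaginary part first).
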